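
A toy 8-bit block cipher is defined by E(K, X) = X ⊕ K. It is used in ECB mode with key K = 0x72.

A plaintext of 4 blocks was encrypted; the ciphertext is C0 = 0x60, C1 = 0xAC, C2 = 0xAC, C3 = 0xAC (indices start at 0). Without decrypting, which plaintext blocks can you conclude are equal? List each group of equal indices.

ECB encrypts each block independently with the same key, so equal ciphertext blocks imply equal plaintext blocks.
C1 = C2 = C3 = 0xAC, so P1 = P2 = P3.

P1 = P2 = P3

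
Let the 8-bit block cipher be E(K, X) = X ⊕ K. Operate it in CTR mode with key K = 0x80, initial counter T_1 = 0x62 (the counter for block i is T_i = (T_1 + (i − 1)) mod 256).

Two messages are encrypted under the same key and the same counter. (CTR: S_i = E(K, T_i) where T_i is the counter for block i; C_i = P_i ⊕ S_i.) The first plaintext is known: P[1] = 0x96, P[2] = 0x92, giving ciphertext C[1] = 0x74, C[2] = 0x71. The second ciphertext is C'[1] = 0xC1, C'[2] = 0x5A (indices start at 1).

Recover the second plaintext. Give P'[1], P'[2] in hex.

In CTR with a reused counter, both messages share the same keystream S_i, so C_i ⊕ C'_i = P_i ⊕ P'_i and thus P'_i = P_i ⊕ C_i ⊕ C'_i.
P'[1]: 0x96 ⊕ 0x74 ⊕ 0xC1 = 0x23.
P'[2]: 0x92 ⊕ 0x71 ⊕ 0x5A = 0xB9.

P'[1] = 0x23, P'[2] = 0xB9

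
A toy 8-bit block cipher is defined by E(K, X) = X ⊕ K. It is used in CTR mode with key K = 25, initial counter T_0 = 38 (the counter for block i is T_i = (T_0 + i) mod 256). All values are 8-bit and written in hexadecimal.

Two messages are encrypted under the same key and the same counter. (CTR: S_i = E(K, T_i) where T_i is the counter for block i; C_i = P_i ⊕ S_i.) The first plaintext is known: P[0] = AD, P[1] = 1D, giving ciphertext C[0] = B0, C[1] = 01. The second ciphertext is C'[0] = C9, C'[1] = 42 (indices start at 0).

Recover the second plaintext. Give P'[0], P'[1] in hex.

In CTR with a reused counter, both messages share the same keystream S_i, so C_i ⊕ C'_i = P_i ⊕ P'_i and thus P'_i = P_i ⊕ C_i ⊕ C'_i.
P'[0]: AD ⊕ B0 ⊕ C9 = D4.
P'[1]: 1D ⊕ 01 ⊕ 42 = 5E.

P'[0] = D4, P'[1] = 5E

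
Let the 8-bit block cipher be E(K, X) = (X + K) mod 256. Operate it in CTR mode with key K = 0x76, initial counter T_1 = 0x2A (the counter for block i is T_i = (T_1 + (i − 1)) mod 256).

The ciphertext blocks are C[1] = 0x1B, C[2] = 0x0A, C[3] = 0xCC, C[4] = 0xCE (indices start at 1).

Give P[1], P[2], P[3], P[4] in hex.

P[1] = 0xBB, P[2] = 0xAB, P[3] = 0x6E, P[4] = 0x6D

CTR decryption: S_i = E(K, T_i) where T_i is the counter for block i; P_i = C_i ⊕ S_i.
P[1]: T = 0x2A, S = E(K, T) = 0xA0; 0x1B ⊕ 0xA0 = 0xBB.
P[2]: T = 0x2B, S = E(K, T) = 0xA1; 0x0A ⊕ 0xA1 = 0xAB.
P[3]: T = 0x2C, S = E(K, T) = 0xA2; 0xCC ⊕ 0xA2 = 0x6E.
P[4]: T = 0x2D, S = E(K, T) = 0xA3; 0xCE ⊕ 0xA3 = 0x6D.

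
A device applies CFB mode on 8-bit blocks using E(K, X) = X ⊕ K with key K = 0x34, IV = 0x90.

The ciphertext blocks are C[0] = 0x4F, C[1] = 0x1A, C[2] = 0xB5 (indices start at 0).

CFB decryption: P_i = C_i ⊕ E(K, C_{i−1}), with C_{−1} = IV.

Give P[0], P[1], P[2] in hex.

P[0] = 0xEB, P[1] = 0x61, P[2] = 0x9B

P[0]: E(K, 0x90) = 0xA4; 0x4F ⊕ 0xA4 = 0xEB.
P[1]: E(K, 0x4F) = 0x7B; 0x1A ⊕ 0x7B = 0x61.
P[2]: E(K, 0x1A) = 0x2E; 0xB5 ⊕ 0x2E = 0x9B.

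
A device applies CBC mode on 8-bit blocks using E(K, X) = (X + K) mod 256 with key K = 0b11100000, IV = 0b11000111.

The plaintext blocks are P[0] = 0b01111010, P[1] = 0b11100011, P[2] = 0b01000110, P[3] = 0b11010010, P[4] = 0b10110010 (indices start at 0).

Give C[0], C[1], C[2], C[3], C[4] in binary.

C[0] = 0b10011101, C[1] = 0b01011110, C[2] = 0b11111000, C[3] = 0b00001010, C[4] = 0b10011000

CBC encryption: C_i = E(K, P_i ⊕ C_{i−1}), with C_{−1} = IV.
C[0]: P[0] ⊕ 0b11000111 = 0b10111101; E(K, 0b10111101) = 0b10011101.
C[1]: P[1] ⊕ 0b10011101 = 0b01111110; E(K, 0b01111110) = 0b01011110.
C[2]: P[2] ⊕ 0b01011110 = 0b00011000; E(K, 0b00011000) = 0b11111000.
C[3]: P[3] ⊕ 0b11111000 = 0b00101010; E(K, 0b00101010) = 0b00001010.
C[4]: P[4] ⊕ 0b00001010 = 0b10111000; E(K, 0b10111000) = 0b10011000.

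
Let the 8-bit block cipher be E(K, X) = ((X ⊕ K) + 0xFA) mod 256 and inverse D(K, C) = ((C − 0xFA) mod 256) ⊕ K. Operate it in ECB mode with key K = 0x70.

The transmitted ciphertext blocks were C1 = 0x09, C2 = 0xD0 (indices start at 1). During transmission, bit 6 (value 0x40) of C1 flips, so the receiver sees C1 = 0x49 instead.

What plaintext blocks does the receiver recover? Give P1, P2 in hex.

P1 = 0x3F, P2 = 0xA6

ECB decryption: P_i = D(K, C_i).
Only C1 changed, to 0x49. In ECB, a change in C_i affects only P_i. Decrypting the received ciphertext:
P1: D(K, 0x49) = 0x3F.
P2: D(K, 0xD0) = 0xA6.
Blocks that differ from the original plaintext: P1.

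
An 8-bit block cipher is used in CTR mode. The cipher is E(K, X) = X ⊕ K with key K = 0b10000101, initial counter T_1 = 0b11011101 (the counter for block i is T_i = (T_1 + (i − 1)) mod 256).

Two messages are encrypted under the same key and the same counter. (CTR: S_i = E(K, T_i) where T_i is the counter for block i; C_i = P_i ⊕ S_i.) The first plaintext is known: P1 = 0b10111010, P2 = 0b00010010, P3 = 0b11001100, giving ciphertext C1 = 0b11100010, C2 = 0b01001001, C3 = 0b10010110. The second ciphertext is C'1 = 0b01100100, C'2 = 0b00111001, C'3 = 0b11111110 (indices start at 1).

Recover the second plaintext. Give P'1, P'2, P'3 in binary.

In CTR with a reused counter, both messages share the same keystream S_i, so C_i ⊕ C'_i = P_i ⊕ P'_i and thus P'_i = P_i ⊕ C_i ⊕ C'_i.
P'1: 0b10111010 ⊕ 0b11100010 ⊕ 0b01100100 = 0b00111100.
P'2: 0b00010010 ⊕ 0b01001001 ⊕ 0b00111001 = 0b01100010.
P'3: 0b11001100 ⊕ 0b10010110 ⊕ 0b11111110 = 0b10100100.

P'1 = 0b00111100, P'2 = 0b01100010, P'3 = 0b10100100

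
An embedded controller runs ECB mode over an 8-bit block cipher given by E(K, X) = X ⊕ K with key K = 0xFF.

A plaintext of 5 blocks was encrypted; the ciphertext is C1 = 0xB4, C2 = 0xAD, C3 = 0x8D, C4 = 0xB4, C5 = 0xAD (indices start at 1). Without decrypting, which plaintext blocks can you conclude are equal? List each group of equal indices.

ECB encrypts each block independently with the same key, so equal ciphertext blocks imply equal plaintext blocks.
C1 = C4 = 0xB4, so P1 = P4.
C2 = C5 = 0xAD, so P2 = P5.

P1 = P4; P2 = P5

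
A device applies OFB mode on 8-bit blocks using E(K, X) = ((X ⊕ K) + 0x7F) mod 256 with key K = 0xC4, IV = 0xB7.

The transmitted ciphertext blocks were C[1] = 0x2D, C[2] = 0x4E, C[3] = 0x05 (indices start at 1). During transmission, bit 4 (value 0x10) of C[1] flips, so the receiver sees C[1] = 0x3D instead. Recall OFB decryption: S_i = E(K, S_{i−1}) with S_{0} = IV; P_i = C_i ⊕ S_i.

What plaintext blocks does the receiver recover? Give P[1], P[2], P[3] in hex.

P[1] = 0xCF, P[2] = 0xFB, P[3] = 0xF5

Only C[1] changed, to 0x3D. In OFB, a change in C_i flips the same bit in P_i only; the keystream is unaffected. Decrypting the received ciphertext:
P[1]: S = E(K, 0xB7) = 0xF2; 0x3D ⊕ 0xF2 = 0xCF.
P[2]: S = E(K, 0xF2) = 0xB5; 0x4E ⊕ 0xB5 = 0xFB.
P[3]: S = E(K, 0xB5) = 0xF0; 0x05 ⊕ 0xF0 = 0xF5.
Blocks that differ from the original plaintext: P[1].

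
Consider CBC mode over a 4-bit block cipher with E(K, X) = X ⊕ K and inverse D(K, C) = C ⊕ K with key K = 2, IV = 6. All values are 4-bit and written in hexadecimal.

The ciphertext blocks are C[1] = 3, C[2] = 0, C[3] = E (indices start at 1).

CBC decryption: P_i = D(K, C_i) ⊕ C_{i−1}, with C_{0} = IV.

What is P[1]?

P[1] = 7

P[1]: D(K, 3) = 1; 1 ⊕ 6 = 7.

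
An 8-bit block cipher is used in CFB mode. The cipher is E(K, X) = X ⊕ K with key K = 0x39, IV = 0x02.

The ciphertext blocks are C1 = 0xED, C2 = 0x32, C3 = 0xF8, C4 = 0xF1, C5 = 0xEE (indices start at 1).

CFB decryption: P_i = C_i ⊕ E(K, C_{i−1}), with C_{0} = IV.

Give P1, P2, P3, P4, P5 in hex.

P1: E(K, 0x02) = 0x3B; 0xED ⊕ 0x3B = 0xD6.
P2: E(K, 0xED) = 0xD4; 0x32 ⊕ 0xD4 = 0xE6.
P3: E(K, 0x32) = 0x0B; 0xF8 ⊕ 0x0B = 0xF3.
P4: E(K, 0xF8) = 0xC1; 0xF1 ⊕ 0xC1 = 0x30.
P5: E(K, 0xF1) = 0xC8; 0xEE ⊕ 0xC8 = 0x26.

P1 = 0xD6, P2 = 0xE6, P3 = 0xF3, P4 = 0x30, P5 = 0x26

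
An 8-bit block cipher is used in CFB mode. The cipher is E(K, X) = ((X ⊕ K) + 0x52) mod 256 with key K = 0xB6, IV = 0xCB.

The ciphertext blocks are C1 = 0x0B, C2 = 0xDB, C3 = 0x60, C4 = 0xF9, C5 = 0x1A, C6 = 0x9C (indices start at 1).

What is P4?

CFB decryption: P_i = C_i ⊕ E(K, C_{i−1}), with C_{0} = IV.
P4: E(K, 0x60) = 0x28; 0xF9 ⊕ 0x28 = 0xD1.

P4 = 0xD1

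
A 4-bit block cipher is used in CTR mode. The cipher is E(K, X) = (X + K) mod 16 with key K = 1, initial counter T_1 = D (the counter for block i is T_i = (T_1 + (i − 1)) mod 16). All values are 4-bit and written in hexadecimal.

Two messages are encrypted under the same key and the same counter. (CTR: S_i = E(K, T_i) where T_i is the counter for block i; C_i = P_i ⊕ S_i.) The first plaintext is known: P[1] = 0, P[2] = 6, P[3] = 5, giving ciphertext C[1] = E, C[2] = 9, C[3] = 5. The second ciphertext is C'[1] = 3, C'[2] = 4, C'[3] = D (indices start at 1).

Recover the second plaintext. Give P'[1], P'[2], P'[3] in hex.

P'[1] = D, P'[2] = B, P'[3] = D

In CTR with a reused counter, both messages share the same keystream S_i, so C_i ⊕ C'_i = P_i ⊕ P'_i and thus P'_i = P_i ⊕ C_i ⊕ C'_i.
P'[1]: 0 ⊕ E ⊕ 3 = D.
P'[2]: 6 ⊕ 9 ⊕ 4 = B.
P'[3]: 5 ⊕ 5 ⊕ D = D.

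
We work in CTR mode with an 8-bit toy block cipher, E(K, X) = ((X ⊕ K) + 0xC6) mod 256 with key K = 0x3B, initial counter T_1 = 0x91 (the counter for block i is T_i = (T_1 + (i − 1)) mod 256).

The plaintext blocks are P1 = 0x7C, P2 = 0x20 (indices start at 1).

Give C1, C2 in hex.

C1 = 0x0C, C2 = 0x4F

CTR encryption: S_i = E(K, T_i) where T_i is the counter for block i; C_i = P_i ⊕ S_i.
C1: T = 0x91, S = E(K, T) = 0x70; 0x7C ⊕ 0x70 = 0x0C.
C2: T = 0x92, S = E(K, T) = 0x6F; 0x20 ⊕ 0x6F = 0x4F.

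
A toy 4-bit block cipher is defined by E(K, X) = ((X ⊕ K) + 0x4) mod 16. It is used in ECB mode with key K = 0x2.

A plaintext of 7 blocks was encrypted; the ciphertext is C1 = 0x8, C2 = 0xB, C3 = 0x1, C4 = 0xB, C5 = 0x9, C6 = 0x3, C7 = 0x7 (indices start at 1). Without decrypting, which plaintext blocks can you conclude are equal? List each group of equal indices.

P2 = P4

ECB encrypts each block independently with the same key, so equal ciphertext blocks imply equal plaintext blocks.
C2 = C4 = 0xB, so P2 = P4.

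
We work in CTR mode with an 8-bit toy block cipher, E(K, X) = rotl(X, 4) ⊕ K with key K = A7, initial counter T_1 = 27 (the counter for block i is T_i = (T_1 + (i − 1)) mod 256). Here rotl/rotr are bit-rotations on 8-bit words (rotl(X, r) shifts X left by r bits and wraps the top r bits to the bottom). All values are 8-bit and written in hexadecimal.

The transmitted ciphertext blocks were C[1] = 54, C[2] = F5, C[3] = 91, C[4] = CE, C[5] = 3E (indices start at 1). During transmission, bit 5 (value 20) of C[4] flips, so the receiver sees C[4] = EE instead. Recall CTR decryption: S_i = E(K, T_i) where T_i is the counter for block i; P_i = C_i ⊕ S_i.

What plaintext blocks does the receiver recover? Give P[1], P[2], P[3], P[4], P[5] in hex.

Only C[4] changed, to EE. In CTR, a change in C_i flips the same bit in P_i only; the keystream is unaffected. Decrypting the received ciphertext:
P[1]: T = 27, S = E(K, T) = D5; 54 ⊕ D5 = 81.
P[2]: T = 28, S = E(K, T) = 25; F5 ⊕ 25 = D0.
P[3]: T = 29, S = E(K, T) = 35; 91 ⊕ 35 = A4.
P[4]: T = 2A, S = E(K, T) = 05; EE ⊕ 05 = EB.
P[5]: T = 2B, S = E(K, T) = 15; 3E ⊕ 15 = 2B.
Blocks that differ from the original plaintext: P[4].

P[1] = 81, P[2] = D0, P[3] = A4, P[4] = EB, P[5] = 2B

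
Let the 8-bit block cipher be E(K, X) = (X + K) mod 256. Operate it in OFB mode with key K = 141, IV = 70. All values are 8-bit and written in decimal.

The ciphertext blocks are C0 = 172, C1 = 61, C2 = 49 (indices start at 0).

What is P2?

OFB decryption: S_i = E(K, S_{i−1}) with S_{−1} = IV; P_i = C_i ⊕ S_i.
P0: S = E(K, 70) = 211; 172 ⊕ 211 = 127.
P1: S = E(K, 211) = 96; 61 ⊕ 96 = 93.
P2: S = E(K, 96) = 237; 49 ⊕ 237 = 220.

P2 = 220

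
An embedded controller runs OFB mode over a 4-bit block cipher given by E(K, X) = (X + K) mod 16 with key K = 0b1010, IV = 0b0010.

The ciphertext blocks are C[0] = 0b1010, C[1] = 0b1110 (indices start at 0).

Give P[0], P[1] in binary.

P[0] = 0b0110, P[1] = 0b1000

OFB decryption: S_i = E(K, S_{i−1}) with S_{−1} = IV; P_i = C_i ⊕ S_i.
P[0]: S = E(K, 0b0010) = 0b1100; 0b1010 ⊕ 0b1100 = 0b0110.
P[1]: S = E(K, 0b1100) = 0b0110; 0b1110 ⊕ 0b0110 = 0b1000.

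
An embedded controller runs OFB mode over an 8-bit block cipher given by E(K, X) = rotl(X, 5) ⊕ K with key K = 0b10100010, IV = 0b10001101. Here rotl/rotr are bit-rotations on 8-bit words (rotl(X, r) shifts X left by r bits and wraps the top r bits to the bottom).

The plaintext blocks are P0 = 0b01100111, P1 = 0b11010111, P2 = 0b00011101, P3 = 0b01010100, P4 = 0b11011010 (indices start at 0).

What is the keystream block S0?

0b00010011

OFB encryption: S_i = E(K, S_{i−1}) with S_{−1} = IV; C_i = P_i ⊕ S_i.
C0: S = E(K, 0b10001101) = 0b00010011; 0b01100111 ⊕ 0b00010011 = 0b01110100.
So S0 = 0b00010011.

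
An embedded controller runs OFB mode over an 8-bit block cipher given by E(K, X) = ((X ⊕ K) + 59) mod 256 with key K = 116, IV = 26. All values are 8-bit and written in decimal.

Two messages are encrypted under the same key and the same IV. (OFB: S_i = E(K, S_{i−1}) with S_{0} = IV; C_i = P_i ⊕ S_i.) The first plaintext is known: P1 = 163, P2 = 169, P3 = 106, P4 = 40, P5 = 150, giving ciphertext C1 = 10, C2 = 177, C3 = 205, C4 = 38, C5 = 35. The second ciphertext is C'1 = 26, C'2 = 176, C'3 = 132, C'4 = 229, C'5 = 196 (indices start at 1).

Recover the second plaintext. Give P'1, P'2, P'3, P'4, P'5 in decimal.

In OFB with a reused IV, both messages share the same keystream S_i, so C_i ⊕ C'_i = P_i ⊕ P'_i and thus P'_i = P_i ⊕ C_i ⊕ C'_i.
P'1: 163 ⊕ 10 ⊕ 26 = 179.
P'2: 169 ⊕ 177 ⊕ 176 = 168.
P'3: 106 ⊕ 205 ⊕ 132 = 35.
P'4: 40 ⊕ 38 ⊕ 229 = 235.
P'5: 150 ⊕ 35 ⊕ 196 = 113.

P'1 = 179, P'2 = 168, P'3 = 35, P'4 = 235, P'5 = 113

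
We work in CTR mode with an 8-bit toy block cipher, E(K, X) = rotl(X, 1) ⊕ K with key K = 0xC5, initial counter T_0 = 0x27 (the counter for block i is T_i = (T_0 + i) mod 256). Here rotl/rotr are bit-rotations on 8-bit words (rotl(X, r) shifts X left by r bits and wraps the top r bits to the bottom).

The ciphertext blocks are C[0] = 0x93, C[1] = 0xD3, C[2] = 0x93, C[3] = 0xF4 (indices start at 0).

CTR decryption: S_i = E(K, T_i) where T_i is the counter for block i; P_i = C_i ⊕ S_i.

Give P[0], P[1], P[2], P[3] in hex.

P[0]: T = 0x27, S = E(K, T) = 0x8B; 0x93 ⊕ 0x8B = 0x18.
P[1]: T = 0x28, S = E(K, T) = 0x95; 0xD3 ⊕ 0x95 = 0x46.
P[2]: T = 0x29, S = E(K, T) = 0x97; 0x93 ⊕ 0x97 = 0x04.
P[3]: T = 0x2A, S = E(K, T) = 0x91; 0xF4 ⊕ 0x91 = 0x65.

P[0] = 0x18, P[1] = 0x46, P[2] = 0x04, P[3] = 0x65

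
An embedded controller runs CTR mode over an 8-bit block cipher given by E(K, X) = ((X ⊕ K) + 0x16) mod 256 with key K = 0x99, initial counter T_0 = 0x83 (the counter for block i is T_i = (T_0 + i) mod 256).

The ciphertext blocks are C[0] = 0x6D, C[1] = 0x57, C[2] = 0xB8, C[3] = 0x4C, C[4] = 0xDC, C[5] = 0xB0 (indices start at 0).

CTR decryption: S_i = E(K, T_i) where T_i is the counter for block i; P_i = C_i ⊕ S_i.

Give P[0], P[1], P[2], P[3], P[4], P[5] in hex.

P[0] = 0x5D, P[1] = 0x64, P[2] = 0x8A, P[3] = 0x79, P[4] = 0xE8, P[5] = 0x97

P[0]: T = 0x83, S = E(K, T) = 0x30; 0x6D ⊕ 0x30 = 0x5D.
P[1]: T = 0x84, S = E(K, T) = 0x33; 0x57 ⊕ 0x33 = 0x64.
P[2]: T = 0x85, S = E(K, T) = 0x32; 0xB8 ⊕ 0x32 = 0x8A.
P[3]: T = 0x86, S = E(K, T) = 0x35; 0x4C ⊕ 0x35 = 0x79.
P[4]: T = 0x87, S = E(K, T) = 0x34; 0xDC ⊕ 0x34 = 0xE8.
P[5]: T = 0x88, S = E(K, T) = 0x27; 0xB0 ⊕ 0x27 = 0x97.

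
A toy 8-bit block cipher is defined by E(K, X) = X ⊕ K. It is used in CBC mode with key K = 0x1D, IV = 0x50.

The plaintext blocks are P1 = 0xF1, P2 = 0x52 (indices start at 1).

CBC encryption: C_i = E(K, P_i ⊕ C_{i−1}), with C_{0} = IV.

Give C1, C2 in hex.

C1: P1 ⊕ 0x50 = 0xA1; E(K, 0xA1) = 0xBC.
C2: P2 ⊕ 0xBC = 0xEE; E(K, 0xEE) = 0xF3.

C1 = 0xBC, C2 = 0xF3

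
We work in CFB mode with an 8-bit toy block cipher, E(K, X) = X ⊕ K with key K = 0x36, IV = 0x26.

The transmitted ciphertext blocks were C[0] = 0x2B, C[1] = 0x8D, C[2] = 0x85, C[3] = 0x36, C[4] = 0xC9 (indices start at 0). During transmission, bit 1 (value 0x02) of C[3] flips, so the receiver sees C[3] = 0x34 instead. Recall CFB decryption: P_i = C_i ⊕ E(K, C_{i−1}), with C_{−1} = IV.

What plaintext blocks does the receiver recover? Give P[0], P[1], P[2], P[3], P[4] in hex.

P[0] = 0x3B, P[1] = 0x90, P[2] = 0x3E, P[3] = 0x87, P[4] = 0xCB

Only C[3] changed, to 0x34. In CFB, a change in C_i flips the same bit in P_i and garbles P_{i+1}. Decrypting the received ciphertext:
P[0]: E(K, 0x26) = 0x10; 0x2B ⊕ 0x10 = 0x3B.
P[1]: E(K, 0x2B) = 0x1D; 0x8D ⊕ 0x1D = 0x90.
P[2]: E(K, 0x8D) = 0xBB; 0x85 ⊕ 0xBB = 0x3E.
P[3]: E(K, 0x85) = 0xB3; 0x34 ⊕ 0xB3 = 0x87.
P[4]: E(K, 0x34) = 0x02; 0xC9 ⊕ 0x02 = 0xCB.
Blocks that differ from the original plaintext: P[3], P[4].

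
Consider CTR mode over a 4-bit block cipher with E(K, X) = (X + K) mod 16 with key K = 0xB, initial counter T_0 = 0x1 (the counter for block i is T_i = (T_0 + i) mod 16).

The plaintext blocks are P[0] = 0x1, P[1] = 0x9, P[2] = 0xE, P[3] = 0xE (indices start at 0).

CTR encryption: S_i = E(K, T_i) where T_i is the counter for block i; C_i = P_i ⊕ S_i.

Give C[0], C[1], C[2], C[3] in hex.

C[0] = 0xD, C[1] = 0x4, C[2] = 0x0, C[3] = 0x1

C[0]: T = 0x1, S = E(K, T) = 0xC; 0x1 ⊕ 0xC = 0xD.
C[1]: T = 0x2, S = E(K, T) = 0xD; 0x9 ⊕ 0xD = 0x4.
C[2]: T = 0x3, S = E(K, T) = 0xE; 0xE ⊕ 0xE = 0x0.
C[3]: T = 0x4, S = E(K, T) = 0xF; 0xE ⊕ 0xF = 0x1.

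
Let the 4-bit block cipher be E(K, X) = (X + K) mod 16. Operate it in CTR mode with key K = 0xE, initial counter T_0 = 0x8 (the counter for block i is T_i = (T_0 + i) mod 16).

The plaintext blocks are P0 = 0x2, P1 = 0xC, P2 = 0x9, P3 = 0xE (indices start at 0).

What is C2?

C2 = 0x1

CTR encryption: S_i = E(K, T_i) where T_i is the counter for block i; C_i = P_i ⊕ S_i.
C0: T = 0x8, S = E(K, T) = 0x6; 0x2 ⊕ 0x6 = 0x4.
C1: T = 0x9, S = E(K, T) = 0x7; 0xC ⊕ 0x7 = 0xB.
C2: T = 0xA, S = E(K, T) = 0x8; 0x9 ⊕ 0x8 = 0x1.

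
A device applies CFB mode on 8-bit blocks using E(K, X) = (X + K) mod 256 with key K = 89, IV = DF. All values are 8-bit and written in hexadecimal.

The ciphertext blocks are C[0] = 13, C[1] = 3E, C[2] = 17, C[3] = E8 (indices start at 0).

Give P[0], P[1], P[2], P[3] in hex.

P[0] = 7B, P[1] = A2, P[2] = D0, P[3] = 48

CFB decryption: P_i = C_i ⊕ E(K, C_{i−1}), with C_{−1} = IV.
P[0]: E(K, DF) = 68; 13 ⊕ 68 = 7B.
P[1]: E(K, 13) = 9C; 3E ⊕ 9C = A2.
P[2]: E(K, 3E) = C7; 17 ⊕ C7 = D0.
P[3]: E(K, 17) = A0; E8 ⊕ A0 = 48.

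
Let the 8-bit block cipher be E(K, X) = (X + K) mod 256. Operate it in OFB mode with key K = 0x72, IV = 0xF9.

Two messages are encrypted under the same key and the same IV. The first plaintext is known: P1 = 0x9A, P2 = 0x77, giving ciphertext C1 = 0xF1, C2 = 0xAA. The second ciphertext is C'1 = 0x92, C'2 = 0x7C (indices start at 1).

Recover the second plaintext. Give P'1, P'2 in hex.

P'1 = 0xF9, P'2 = 0xA1

In OFB with a reused IV, both messages share the same keystream S_i, so C_i ⊕ C'_i = P_i ⊕ P'_i and thus P'_i = P_i ⊕ C_i ⊕ C'_i.
P'1: 0x9A ⊕ 0xF1 ⊕ 0x92 = 0xF9.
P'2: 0x77 ⊕ 0xAA ⊕ 0x7C = 0xA1.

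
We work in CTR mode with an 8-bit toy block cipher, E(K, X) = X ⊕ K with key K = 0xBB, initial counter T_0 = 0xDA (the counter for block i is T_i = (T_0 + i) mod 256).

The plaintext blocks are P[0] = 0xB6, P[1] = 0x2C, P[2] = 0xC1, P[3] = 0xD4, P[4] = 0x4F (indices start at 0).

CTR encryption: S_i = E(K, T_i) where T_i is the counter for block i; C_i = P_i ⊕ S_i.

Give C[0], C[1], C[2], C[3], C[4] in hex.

C[0] = 0xD7, C[1] = 0x4C, C[2] = 0xA6, C[3] = 0xB2, C[4] = 0x2A

C[0]: T = 0xDA, S = E(K, T) = 0x61; 0xB6 ⊕ 0x61 = 0xD7.
C[1]: T = 0xDB, S = E(K, T) = 0x60; 0x2C ⊕ 0x60 = 0x4C.
C[2]: T = 0xDC, S = E(K, T) = 0x67; 0xC1 ⊕ 0x67 = 0xA6.
C[3]: T = 0xDD, S = E(K, T) = 0x66; 0xD4 ⊕ 0x66 = 0xB2.
C[4]: T = 0xDE, S = E(K, T) = 0x65; 0x4F ⊕ 0x65 = 0x2A.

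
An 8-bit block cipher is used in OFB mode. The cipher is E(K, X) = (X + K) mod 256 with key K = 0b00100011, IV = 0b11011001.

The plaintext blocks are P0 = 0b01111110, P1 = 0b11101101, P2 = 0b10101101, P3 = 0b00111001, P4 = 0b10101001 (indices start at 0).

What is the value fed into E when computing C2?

OFB encryption: S_i = E(K, S_{i−1}) with S_{−1} = IV; C_i = P_i ⊕ S_i.
C0: S = E(K, 0b11011001) = 0b11111100; 0b01111110 ⊕ 0b11111100 = 0b10000010.
C1: S = E(K, 0b11111100) = 0b00011111; 0b11101101 ⊕ 0b00011111 = 0b11110010.
C2: S = E(K, 0b00011111) = 0b01000010; 0b10101101 ⊕ 0b01000010 = 0b11101111.
So the input to E for block 2 is 0b00011111.

0b00011111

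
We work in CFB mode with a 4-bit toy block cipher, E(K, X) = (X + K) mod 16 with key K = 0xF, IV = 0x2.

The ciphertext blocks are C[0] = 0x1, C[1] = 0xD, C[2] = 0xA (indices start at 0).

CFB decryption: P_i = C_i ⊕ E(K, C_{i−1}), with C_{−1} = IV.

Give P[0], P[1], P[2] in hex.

P[0]: E(K, 0x2) = 0x1; 0x1 ⊕ 0x1 = 0x0.
P[1]: E(K, 0x1) = 0x0; 0xD ⊕ 0x0 = 0xD.
P[2]: E(K, 0xD) = 0xC; 0xA ⊕ 0xC = 0x6.

P[0] = 0x0, P[1] = 0xD, P[2] = 0x6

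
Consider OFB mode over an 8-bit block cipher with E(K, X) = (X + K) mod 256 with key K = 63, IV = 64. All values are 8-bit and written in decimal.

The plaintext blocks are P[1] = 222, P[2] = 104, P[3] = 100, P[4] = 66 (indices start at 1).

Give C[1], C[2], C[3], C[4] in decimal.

OFB encryption: S_i = E(K, S_{i−1}) with S_{0} = IV; C_i = P_i ⊕ S_i.
C[1]: S = E(K, 64) = 127; 222 ⊕ 127 = 161.
C[2]: S = E(K, 127) = 190; 104 ⊕ 190 = 214.
C[3]: S = E(K, 190) = 253; 100 ⊕ 253 = 153.
C[4]: S = E(K, 253) = 60; 66 ⊕ 60 = 126.

C[1] = 161, C[2] = 214, C[3] = 153, C[4] = 126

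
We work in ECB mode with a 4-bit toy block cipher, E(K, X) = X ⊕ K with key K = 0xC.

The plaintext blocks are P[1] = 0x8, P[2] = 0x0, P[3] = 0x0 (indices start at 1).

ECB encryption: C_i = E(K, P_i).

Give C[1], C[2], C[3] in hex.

C[1]: E(K, 0x8) = 0x4.
C[2]: E(K, 0x0) = 0xC.
C[3]: E(K, 0x0) = 0xC.

C[1] = 0x4, C[2] = 0xC, C[3] = 0xC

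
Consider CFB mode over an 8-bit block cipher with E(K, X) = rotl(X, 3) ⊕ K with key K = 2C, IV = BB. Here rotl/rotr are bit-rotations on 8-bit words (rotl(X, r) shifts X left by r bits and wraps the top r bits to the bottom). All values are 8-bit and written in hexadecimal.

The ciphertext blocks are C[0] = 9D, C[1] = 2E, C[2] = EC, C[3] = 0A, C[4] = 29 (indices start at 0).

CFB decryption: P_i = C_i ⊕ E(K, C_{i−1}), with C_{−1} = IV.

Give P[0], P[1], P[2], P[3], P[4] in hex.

P[0]: E(K, BB) = F1; 9D ⊕ F1 = 6C.
P[1]: E(K, 9D) = C0; 2E ⊕ C0 = EE.
P[2]: E(K, 2E) = 5D; EC ⊕ 5D = B1.
P[3]: E(K, EC) = 4B; 0A ⊕ 4B = 41.
P[4]: E(K, 0A) = 7C; 29 ⊕ 7C = 55.

P[0] = 6C, P[1] = EE, P[2] = B1, P[3] = 41, P[4] = 55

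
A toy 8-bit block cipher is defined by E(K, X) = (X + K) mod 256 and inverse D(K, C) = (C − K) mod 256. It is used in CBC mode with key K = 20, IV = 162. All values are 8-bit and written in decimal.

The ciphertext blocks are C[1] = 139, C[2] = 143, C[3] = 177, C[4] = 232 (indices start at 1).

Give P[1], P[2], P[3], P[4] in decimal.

P[1] = 213, P[2] = 240, P[3] = 18, P[4] = 101

CBC decryption: P_i = D(K, C_i) ⊕ C_{i−1}, with C_{0} = IV.
P[1]: D(K, 139) = 119; 119 ⊕ 162 = 213.
P[2]: D(K, 143) = 123; 123 ⊕ 139 = 240.
P[3]: D(K, 177) = 157; 157 ⊕ 143 = 18.
P[4]: D(K, 232) = 212; 212 ⊕ 177 = 101.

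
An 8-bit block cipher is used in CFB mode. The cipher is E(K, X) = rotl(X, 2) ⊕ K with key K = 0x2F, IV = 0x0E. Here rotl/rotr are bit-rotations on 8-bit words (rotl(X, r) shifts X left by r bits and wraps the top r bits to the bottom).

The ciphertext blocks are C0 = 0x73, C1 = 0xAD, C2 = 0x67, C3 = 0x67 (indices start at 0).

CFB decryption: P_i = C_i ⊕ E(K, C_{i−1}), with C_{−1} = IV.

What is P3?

P3: E(K, 0x67) = 0xB2; 0x67 ⊕ 0xB2 = 0xD5.

P3 = 0xD5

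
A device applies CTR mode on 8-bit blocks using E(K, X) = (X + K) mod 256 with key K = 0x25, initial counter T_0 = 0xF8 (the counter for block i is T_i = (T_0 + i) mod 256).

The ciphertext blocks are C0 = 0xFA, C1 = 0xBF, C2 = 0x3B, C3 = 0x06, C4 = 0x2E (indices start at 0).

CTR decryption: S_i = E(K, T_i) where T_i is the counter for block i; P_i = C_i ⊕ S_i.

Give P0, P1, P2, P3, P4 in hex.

P0: T = 0xF8, S = E(K, T) = 0x1D; 0xFA ⊕ 0x1D = 0xE7.
P1: T = 0xF9, S = E(K, T) = 0x1E; 0xBF ⊕ 0x1E = 0xA1.
P2: T = 0xFA, S = E(K, T) = 0x1F; 0x3B ⊕ 0x1F = 0x24.
P3: T = 0xFB, S = E(K, T) = 0x20; 0x06 ⊕ 0x20 = 0x26.
P4: T = 0xFC, S = E(K, T) = 0x21; 0x2E ⊕ 0x21 = 0x0F.

P0 = 0xE7, P1 = 0xA1, P2 = 0x24, P3 = 0x26, P4 = 0x0F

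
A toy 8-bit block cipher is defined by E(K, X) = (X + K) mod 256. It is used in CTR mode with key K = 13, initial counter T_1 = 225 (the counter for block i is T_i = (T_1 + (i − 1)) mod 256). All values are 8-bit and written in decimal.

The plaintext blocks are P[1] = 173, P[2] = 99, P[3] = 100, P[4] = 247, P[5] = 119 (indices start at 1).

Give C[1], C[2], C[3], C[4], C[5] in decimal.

C[1] = 67, C[2] = 140, C[3] = 148, C[4] = 6, C[5] = 133

CTR encryption: S_i = E(K, T_i) where T_i is the counter for block i; C_i = P_i ⊕ S_i.
C[1]: T = 225, S = E(K, T) = 238; 173 ⊕ 238 = 67.
C[2]: T = 226, S = E(K, T) = 239; 99 ⊕ 239 = 140.
C[3]: T = 227, S = E(K, T) = 240; 100 ⊕ 240 = 148.
C[4]: T = 228, S = E(K, T) = 241; 247 ⊕ 241 = 6.
C[5]: T = 229, S = E(K, T) = 242; 119 ⊕ 242 = 133.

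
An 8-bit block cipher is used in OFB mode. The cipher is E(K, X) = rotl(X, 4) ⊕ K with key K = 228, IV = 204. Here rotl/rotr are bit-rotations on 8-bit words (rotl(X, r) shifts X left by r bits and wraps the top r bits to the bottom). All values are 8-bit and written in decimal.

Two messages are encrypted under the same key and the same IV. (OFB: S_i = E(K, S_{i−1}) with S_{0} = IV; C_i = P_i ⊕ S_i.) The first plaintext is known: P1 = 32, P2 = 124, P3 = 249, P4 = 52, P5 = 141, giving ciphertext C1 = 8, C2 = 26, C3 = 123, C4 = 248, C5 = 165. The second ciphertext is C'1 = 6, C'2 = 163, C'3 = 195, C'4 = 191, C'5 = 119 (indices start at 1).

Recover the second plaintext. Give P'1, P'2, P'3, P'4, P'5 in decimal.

In OFB with a reused IV, both messages share the same keystream S_i, so C_i ⊕ C'_i = P_i ⊕ P'_i and thus P'_i = P_i ⊕ C_i ⊕ C'_i.
P'1: 32 ⊕ 8 ⊕ 6 = 46.
P'2: 124 ⊕ 26 ⊕ 163 = 197.
P'3: 249 ⊕ 123 ⊕ 195 = 65.
P'4: 52 ⊕ 248 ⊕ 191 = 115.
P'5: 141 ⊕ 165 ⊕ 119 = 95.

P'1 = 46, P'2 = 197, P'3 = 65, P'4 = 115, P'5 = 95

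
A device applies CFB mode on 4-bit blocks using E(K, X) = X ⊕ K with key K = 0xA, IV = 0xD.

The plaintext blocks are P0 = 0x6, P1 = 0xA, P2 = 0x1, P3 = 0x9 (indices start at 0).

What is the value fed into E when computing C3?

0xA

CFB encryption: C_i = P_i ⊕ E(K, C_{i−1}), with C_{−1} = IV.
C0: E(K, 0xD) = 0x7; 0x6 ⊕ 0x7 = 0x1.
C1: E(K, 0x1) = 0xB; 0xA ⊕ 0xB = 0x1.
C2: E(K, 0x1) = 0xB; 0x1 ⊕ 0xB = 0xA.
C3: E(K, 0xA) = 0x0; 0x9 ⊕ 0x0 = 0x9.
So the input to E for block 3 is 0xA.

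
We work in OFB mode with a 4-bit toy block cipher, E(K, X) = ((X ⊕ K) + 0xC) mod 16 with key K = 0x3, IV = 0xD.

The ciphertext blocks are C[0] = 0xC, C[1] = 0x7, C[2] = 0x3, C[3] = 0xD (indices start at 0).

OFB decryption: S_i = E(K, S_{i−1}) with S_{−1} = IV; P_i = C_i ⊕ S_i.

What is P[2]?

P[2] = 0x1

P[0]: S = E(K, 0xD) = 0xA; 0xC ⊕ 0xA = 0x6.
P[1]: S = E(K, 0xA) = 0x5; 0x7 ⊕ 0x5 = 0x2.
P[2]: S = E(K, 0x5) = 0x2; 0x3 ⊕ 0x2 = 0x1.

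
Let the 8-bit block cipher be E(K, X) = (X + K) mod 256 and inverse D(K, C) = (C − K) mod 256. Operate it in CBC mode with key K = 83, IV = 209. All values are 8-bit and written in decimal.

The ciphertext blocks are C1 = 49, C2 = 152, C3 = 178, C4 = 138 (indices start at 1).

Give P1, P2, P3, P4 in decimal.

CBC decryption: P_i = D(K, C_i) ⊕ C_{i−1}, with C_{0} = IV.
P1: D(K, 49) = 222; 222 ⊕ 209 = 15.
P2: D(K, 152) = 69; 69 ⊕ 49 = 116.
P3: D(K, 178) = 95; 95 ⊕ 152 = 199.
P4: D(K, 138) = 55; 55 ⊕ 178 = 133.

P1 = 15, P2 = 116, P3 = 199, P4 = 133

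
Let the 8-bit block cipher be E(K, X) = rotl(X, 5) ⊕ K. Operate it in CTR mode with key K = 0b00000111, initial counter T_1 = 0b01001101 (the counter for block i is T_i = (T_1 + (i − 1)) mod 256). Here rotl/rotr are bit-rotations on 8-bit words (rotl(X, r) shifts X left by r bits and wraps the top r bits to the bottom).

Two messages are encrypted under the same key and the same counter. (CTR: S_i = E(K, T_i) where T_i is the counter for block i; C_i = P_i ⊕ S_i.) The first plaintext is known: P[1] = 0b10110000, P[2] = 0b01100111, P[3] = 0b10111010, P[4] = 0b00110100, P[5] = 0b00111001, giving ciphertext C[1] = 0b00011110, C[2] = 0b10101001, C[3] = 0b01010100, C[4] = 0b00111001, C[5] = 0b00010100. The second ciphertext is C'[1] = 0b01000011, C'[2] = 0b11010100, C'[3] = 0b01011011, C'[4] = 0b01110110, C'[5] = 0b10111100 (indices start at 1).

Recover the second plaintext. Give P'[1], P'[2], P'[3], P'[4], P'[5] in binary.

In CTR with a reused counter, both messages share the same keystream S_i, so C_i ⊕ C'_i = P_i ⊕ P'_i and thus P'_i = P_i ⊕ C_i ⊕ C'_i.
P'[1]: 0b10110000 ⊕ 0b00011110 ⊕ 0b01000011 = 0b11101101.
P'[2]: 0b01100111 ⊕ 0b10101001 ⊕ 0b11010100 = 0b00011010.
P'[3]: 0b10111010 ⊕ 0b01010100 ⊕ 0b01011011 = 0b10110101.
P'[4]: 0b00110100 ⊕ 0b00111001 ⊕ 0b01110110 = 0b01111011.
P'[5]: 0b00111001 ⊕ 0b00010100 ⊕ 0b10111100 = 0b10010001.

P'[1] = 0b11101101, P'[2] = 0b00011010, P'[3] = 0b10110101, P'[4] = 0b01111011, P'[5] = 0b10010001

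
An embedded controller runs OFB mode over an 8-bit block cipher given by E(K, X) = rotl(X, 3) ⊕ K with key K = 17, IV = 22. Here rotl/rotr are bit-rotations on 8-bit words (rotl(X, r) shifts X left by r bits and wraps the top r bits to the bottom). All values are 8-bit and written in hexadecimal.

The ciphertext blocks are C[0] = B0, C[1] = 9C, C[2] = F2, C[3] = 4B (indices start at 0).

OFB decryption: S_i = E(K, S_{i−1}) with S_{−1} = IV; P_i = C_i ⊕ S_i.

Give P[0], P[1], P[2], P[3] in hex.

P[0] = B6, P[1] = BB, P[2] = DC, P[3] = 2D

P[0]: S = E(K, 22) = 06; B0 ⊕ 06 = B6.
P[1]: S = E(K, 06) = 27; 9C ⊕ 27 = BB.
P[2]: S = E(K, 27) = 2E; F2 ⊕ 2E = DC.
P[3]: S = E(K, 2E) = 66; 4B ⊕ 66 = 2D.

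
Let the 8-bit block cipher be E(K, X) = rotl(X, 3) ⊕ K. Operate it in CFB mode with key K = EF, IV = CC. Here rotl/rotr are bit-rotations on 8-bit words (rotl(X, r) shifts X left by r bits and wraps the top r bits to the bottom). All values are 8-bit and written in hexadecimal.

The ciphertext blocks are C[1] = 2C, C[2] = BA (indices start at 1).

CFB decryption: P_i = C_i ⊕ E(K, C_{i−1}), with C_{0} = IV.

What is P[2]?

P[2]: E(K, 2C) = 8E; BA ⊕ 8E = 34.

P[2] = 34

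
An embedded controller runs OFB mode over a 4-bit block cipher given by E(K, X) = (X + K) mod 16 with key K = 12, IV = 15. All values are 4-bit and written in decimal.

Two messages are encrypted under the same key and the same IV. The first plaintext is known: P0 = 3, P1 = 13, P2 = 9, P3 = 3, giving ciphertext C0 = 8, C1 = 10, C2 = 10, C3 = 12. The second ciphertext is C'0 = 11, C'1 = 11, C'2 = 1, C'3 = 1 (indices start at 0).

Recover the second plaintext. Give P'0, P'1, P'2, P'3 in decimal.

P'0 = 0, P'1 = 12, P'2 = 2, P'3 = 14

In OFB with a reused IV, both messages share the same keystream S_i, so C_i ⊕ C'_i = P_i ⊕ P'_i and thus P'_i = P_i ⊕ C_i ⊕ C'_i.
P'0: 3 ⊕ 8 ⊕ 11 = 0.
P'1: 13 ⊕ 10 ⊕ 11 = 12.
P'2: 9 ⊕ 10 ⊕ 1 = 2.
P'3: 3 ⊕ 12 ⊕ 1 = 14.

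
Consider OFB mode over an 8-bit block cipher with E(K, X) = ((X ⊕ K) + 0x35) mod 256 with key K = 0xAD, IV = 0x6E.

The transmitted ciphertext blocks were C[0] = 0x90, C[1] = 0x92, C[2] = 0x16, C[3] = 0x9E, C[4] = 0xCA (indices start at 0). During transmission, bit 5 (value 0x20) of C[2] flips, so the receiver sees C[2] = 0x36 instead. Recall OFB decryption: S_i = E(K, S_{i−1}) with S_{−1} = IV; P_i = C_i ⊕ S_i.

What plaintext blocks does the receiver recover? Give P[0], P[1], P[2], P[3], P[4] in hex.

Only C[2] changed, to 0x36. In OFB, a change in C_i flips the same bit in P_i only; the keystream is unaffected. Decrypting the received ciphertext:
P[0]: S = E(K, 0x6E) = 0xF8; 0x90 ⊕ 0xF8 = 0x68.
P[1]: S = E(K, 0xF8) = 0x8A; 0x92 ⊕ 0x8A = 0x18.
P[2]: S = E(K, 0x8A) = 0x5C; 0x36 ⊕ 0x5C = 0x6A.
P[3]: S = E(K, 0x5C) = 0x26; 0x9E ⊕ 0x26 = 0xB8.
P[4]: S = E(K, 0x26) = 0xC0; 0xCA ⊕ 0xC0 = 0x0A.
Blocks that differ from the original plaintext: P[2].

P[0] = 0x68, P[1] = 0x18, P[2] = 0x6A, P[3] = 0xB8, P[4] = 0x0A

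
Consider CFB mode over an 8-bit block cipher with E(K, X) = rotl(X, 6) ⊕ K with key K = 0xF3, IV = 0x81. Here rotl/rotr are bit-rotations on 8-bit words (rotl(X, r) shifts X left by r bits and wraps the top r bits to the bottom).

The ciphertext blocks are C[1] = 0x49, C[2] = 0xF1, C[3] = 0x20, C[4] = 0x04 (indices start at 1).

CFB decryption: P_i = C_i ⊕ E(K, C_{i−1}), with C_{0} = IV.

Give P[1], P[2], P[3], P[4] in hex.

P[1] = 0xDA, P[2] = 0x50, P[3] = 0xAF, P[4] = 0xFF

P[1]: E(K, 0x81) = 0x93; 0x49 ⊕ 0x93 = 0xDA.
P[2]: E(K, 0x49) = 0xA1; 0xF1 ⊕ 0xA1 = 0x50.
P[3]: E(K, 0xF1) = 0x8F; 0x20 ⊕ 0x8F = 0xAF.
P[4]: E(K, 0x20) = 0xFB; 0x04 ⊕ 0xFB = 0xFF.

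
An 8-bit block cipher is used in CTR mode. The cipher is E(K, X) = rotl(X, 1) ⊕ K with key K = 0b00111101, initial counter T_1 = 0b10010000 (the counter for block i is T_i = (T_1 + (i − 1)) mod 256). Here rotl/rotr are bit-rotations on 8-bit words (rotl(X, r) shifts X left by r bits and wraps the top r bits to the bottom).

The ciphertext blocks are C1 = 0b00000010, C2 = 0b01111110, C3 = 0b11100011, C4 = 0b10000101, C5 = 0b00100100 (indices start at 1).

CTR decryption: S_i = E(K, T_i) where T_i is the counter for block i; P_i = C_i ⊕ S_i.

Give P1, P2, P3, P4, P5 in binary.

P1: T = 0b10010000, S = E(K, T) = 0b00011100; 0b00000010 ⊕ 0b00011100 = 0b00011110.
P2: T = 0b10010001, S = E(K, T) = 0b00011110; 0b01111110 ⊕ 0b00011110 = 0b01100000.
P3: T = 0b10010010, S = E(K, T) = 0b00011000; 0b11100011 ⊕ 0b00011000 = 0b11111011.
P4: T = 0b10010011, S = E(K, T) = 0b00011010; 0b10000101 ⊕ 0b00011010 = 0b10011111.
P5: T = 0b10010100, S = E(K, T) = 0b00010100; 0b00100100 ⊕ 0b00010100 = 0b00110000.

P1 = 0b00011110, P2 = 0b01100000, P3 = 0b11111011, P4 = 0b10011111, P5 = 0b00110000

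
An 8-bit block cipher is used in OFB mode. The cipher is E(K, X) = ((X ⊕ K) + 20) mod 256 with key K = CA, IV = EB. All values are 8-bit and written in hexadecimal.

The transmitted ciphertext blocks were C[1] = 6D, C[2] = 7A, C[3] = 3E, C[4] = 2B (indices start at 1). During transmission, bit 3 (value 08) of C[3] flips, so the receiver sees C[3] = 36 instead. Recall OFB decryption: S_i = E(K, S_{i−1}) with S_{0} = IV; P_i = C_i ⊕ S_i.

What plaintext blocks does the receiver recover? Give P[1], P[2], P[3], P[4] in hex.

P[1] = 2C, P[2] = D1, P[3] = B7, P[4] = 40

Only C[3] changed, to 36. In OFB, a change in C_i flips the same bit in P_i only; the keystream is unaffected. Decrypting the received ciphertext:
P[1]: S = E(K, EB) = 41; 6D ⊕ 41 = 2C.
P[2]: S = E(K, 41) = AB; 7A ⊕ AB = D1.
P[3]: S = E(K, AB) = 81; 36 ⊕ 81 = B7.
P[4]: S = E(K, 81) = 6B; 2B ⊕ 6B = 40.
Blocks that differ from the original plaintext: P[3].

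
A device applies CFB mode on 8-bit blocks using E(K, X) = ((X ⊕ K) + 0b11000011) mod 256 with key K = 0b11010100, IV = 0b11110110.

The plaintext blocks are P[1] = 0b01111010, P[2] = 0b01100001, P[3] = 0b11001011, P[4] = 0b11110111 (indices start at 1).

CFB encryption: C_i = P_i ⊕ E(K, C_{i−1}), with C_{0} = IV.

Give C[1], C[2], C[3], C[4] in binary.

C[1]: E(K, 0b11110110) = 0b11100101; 0b01111010 ⊕ 0b11100101 = 0b10011111.
C[2]: E(K, 0b10011111) = 0b00001110; 0b01100001 ⊕ 0b00001110 = 0b01101111.
C[3]: E(K, 0b01101111) = 0b01111110; 0b11001011 ⊕ 0b01111110 = 0b10110101.
C[4]: E(K, 0b10110101) = 0b00100100; 0b11110111 ⊕ 0b00100100 = 0b11010011.

C[1] = 0b10011111, C[2] = 0b01101111, C[3] = 0b10110101, C[4] = 0b11010011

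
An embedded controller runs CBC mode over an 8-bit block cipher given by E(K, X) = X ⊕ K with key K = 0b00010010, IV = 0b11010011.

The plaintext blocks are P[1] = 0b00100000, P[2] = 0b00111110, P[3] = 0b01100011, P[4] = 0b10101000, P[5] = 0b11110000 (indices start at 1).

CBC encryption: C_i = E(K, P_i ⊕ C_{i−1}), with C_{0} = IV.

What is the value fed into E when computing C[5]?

0b11110110

C[1]: P[1] ⊕ 0b11010011 = 0b11110011; E(K, 0b11110011) = 0b11100001.
C[2]: P[2] ⊕ 0b11100001 = 0b11011111; E(K, 0b11011111) = 0b11001101.
C[3]: P[3] ⊕ 0b11001101 = 0b10101110; E(K, 0b10101110) = 0b10111100.
C[4]: P[4] ⊕ 0b10111100 = 0b00010100; E(K, 0b00010100) = 0b00000110.
C[5]: P[5] ⊕ 0b00000110 = 0b11110110; E(K, 0b11110110) = 0b11100100.
So the input to E for block [5] is 0b11110110.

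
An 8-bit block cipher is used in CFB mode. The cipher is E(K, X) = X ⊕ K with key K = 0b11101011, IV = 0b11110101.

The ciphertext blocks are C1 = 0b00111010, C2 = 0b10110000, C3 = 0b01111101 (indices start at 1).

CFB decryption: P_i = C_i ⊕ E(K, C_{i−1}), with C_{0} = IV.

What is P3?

P3 = 0b00100110

P3: E(K, 0b10110000) = 0b01011011; 0b01111101 ⊕ 0b01011011 = 0b00100110.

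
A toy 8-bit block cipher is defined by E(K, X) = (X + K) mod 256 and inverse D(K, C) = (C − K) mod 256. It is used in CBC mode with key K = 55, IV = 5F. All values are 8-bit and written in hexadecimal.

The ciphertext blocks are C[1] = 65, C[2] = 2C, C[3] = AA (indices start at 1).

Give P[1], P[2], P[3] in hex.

CBC decryption: P_i = D(K, C_i) ⊕ C_{i−1}, with C_{0} = IV.
P[1]: D(K, 65) = 10; 10 ⊕ 5F = 4F.
P[2]: D(K, 2C) = D7; D7 ⊕ 65 = B2.
P[3]: D(K, AA) = 55; 55 ⊕ 2C = 79.

P[1] = 4F, P[2] = B2, P[3] = 79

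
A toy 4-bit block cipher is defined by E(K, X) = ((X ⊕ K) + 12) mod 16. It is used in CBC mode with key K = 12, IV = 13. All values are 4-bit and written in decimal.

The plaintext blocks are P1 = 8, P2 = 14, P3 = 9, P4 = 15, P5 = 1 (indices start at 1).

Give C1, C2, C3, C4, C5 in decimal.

C1 = 5, C2 = 3, C3 = 2, C4 = 13, C5 = 12

CBC encryption: C_i = E(K, P_i ⊕ C_{i−1}), with C_{0} = IV.
C1: P1 ⊕ 13 = 5; E(K, 5) = 5.
C2: P2 ⊕ 5 = 11; E(K, 11) = 3.
C3: P3 ⊕ 3 = 10; E(K, 10) = 2.
C4: P4 ⊕ 2 = 13; E(K, 13) = 13.
C5: P5 ⊕ 13 = 12; E(K, 12) = 12.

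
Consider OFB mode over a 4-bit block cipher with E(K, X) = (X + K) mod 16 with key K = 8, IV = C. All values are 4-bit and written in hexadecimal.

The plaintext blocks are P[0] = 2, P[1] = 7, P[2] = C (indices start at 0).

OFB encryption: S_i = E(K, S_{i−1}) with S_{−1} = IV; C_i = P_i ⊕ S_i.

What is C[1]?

C[1] = B

C[0]: S = E(K, C) = 4; 2 ⊕ 4 = 6.
C[1]: S = E(K, 4) = C; 7 ⊕ C = B.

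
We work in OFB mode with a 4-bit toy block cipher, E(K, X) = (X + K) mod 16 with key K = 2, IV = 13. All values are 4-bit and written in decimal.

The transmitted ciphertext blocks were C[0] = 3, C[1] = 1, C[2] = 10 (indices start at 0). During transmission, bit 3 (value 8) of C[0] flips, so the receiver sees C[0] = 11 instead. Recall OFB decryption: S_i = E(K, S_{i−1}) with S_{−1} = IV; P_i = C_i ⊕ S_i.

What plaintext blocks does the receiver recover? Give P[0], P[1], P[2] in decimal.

P[0] = 4, P[1] = 0, P[2] = 9

Only C[0] changed, to 11. In OFB, a change in C_i flips the same bit in P_i only; the keystream is unaffected. Decrypting the received ciphertext:
P[0]: S = E(K, 13) = 15; 11 ⊕ 15 = 4.
P[1]: S = E(K, 15) = 1; 1 ⊕ 1 = 0.
P[2]: S = E(K, 1) = 3; 10 ⊕ 3 = 9.
Blocks that differ from the original plaintext: P[0].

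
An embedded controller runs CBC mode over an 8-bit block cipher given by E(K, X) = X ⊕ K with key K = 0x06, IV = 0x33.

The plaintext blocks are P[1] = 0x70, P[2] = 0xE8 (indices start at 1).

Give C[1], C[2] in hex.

C[1] = 0x45, C[2] = 0xAB

CBC encryption: C_i = E(K, P_i ⊕ C_{i−1}), with C_{0} = IV.
C[1]: P[1] ⊕ 0x33 = 0x43; E(K, 0x43) = 0x45.
C[2]: P[2] ⊕ 0x45 = 0xAD; E(K, 0xAD) = 0xAB.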